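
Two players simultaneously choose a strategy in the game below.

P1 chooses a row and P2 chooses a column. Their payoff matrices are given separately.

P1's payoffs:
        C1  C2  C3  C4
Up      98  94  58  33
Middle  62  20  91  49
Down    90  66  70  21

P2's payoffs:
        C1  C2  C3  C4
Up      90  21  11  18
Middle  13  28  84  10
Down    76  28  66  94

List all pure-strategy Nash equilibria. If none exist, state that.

The pure Nash equilibria are (Up, C1); (Middle, C3).

(Up, C1): P1 gets 98, best alternative 90; P2 gets 90, best alternative 21. No profitable deviation — NE.
(Up, C2): P2 can switch to C1 (21 → 90). Not NE.
(Up, C3): P1 can switch to Middle (58 → 91). Not NE.
(Up, C4): P1 can switch to Middle (33 → 49). Not NE.
(Middle, C1): P1 can switch to Up (62 → 98). Not NE.
(Middle, C2): P1 can switch to Up (20 → 94). Not NE.
(Middle, C3): P1 gets 91, best alternative 70; P2 gets 84, best alternative 28. No profitable deviation — NE.
(Middle, C4): P2 can switch to C1 (10 → 13). Not NE.
(Down, C1): P1 can switch to Up (90 → 98). Not NE.
(Down, C2): P1 can switch to Up (66 → 94). Not NE.
(Down, C3): P1 can switch to Middle (70 → 91). Not NE.
(Down, C4): P1 can switch to Up (21 → 33). Not NE.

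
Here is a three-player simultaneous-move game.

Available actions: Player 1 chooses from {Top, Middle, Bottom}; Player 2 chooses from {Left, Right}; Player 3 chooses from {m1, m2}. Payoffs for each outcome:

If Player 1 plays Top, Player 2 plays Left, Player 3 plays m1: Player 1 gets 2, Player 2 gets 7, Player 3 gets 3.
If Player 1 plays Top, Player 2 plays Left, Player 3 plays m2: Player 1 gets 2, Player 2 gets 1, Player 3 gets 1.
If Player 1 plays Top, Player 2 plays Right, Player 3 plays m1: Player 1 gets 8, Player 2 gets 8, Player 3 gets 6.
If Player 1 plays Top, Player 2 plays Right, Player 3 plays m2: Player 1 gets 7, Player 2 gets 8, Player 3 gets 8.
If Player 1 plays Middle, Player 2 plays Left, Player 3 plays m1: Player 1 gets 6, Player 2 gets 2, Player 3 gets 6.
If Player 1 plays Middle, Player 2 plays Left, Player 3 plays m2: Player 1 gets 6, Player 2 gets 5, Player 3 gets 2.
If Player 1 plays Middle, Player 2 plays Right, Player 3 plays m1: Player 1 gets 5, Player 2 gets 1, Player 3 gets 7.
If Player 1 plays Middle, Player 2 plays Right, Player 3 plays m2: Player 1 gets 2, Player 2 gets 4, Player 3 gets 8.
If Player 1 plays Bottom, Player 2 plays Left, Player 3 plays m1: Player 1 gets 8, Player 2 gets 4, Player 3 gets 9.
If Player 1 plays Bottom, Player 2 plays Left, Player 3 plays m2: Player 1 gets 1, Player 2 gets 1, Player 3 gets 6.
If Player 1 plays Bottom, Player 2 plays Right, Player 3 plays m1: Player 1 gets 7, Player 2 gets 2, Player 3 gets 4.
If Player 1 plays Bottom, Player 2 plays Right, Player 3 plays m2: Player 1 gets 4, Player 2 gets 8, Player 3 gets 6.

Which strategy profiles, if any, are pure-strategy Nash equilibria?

(Top, Left, m1): Player 1 can switch to Middle (2 → 6). Not NE.
(Top, Left, m2): Player 1 can switch to Middle (2 → 6). Not NE.
(Top, Right, m1): Player 3 can switch to m2 (6 → 8). Not NE.
(Top, Right, m2): Player 1 gets 7, best alternative 4; Player 2 gets 8, best alternative 1; Player 3 gets 8, best alternative 6. No profitable deviation — NE.
(Middle, Left, m1): Player 1 can switch to Bottom (6 → 8). Not NE.
(Middle, Left, m2): Player 3 can switch to m1 (2 → 6). Not NE.
(Middle, Right, m1): Player 1 can switch to Top (5 → 8). Not NE.
(Middle, Right, m2): Player 1 can switch to Top (2 → 7). Not NE.
(Bottom, Left, m1): Player 1 gets 8, best alternative 6; Player 2 gets 4, best alternative 2; Player 3 gets 9, best alternative 6. No profitable deviation — NE.
(Bottom, Left, m2): Player 1 can switch to Top (1 → 2). Not NE.
(Bottom, Right, m1): Player 1 can switch to Top (7 → 8). Not NE.
(Bottom, Right, m2): Player 1 can switch to Top (4 → 7). Not NE.

The pure Nash equilibria are (Top, Right, m2), (Bottom, Left, m1).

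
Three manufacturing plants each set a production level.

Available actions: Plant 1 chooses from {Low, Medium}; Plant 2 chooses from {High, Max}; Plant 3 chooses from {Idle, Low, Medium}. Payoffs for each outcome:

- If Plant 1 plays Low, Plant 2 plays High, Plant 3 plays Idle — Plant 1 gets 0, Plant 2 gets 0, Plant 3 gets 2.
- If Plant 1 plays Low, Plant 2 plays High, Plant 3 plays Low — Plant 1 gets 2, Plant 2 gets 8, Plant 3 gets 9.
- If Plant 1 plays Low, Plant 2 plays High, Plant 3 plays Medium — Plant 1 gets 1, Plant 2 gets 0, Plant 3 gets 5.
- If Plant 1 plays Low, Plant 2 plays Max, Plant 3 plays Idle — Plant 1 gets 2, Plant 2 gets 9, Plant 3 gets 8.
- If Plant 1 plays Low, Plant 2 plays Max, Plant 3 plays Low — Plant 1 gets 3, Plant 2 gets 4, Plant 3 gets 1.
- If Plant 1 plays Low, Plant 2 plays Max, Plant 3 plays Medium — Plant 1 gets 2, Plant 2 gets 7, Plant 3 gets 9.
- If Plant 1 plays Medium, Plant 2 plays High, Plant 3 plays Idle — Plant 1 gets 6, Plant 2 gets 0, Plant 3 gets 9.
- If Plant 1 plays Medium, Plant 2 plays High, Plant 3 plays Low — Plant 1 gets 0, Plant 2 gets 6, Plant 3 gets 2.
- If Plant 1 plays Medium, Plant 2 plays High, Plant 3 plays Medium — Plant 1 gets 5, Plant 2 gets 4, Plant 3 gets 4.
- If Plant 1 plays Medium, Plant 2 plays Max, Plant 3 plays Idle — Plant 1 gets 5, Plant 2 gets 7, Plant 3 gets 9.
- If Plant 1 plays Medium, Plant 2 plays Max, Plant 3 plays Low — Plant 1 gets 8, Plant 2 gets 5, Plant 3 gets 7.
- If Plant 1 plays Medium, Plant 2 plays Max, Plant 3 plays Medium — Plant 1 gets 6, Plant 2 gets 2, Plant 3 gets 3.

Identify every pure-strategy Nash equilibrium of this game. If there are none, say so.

(Low, High, Low); (Medium, Max, Idle)

(Low, High, Idle): Plant 1 can switch to Medium (0 → 6). Not NE.
(Low, High, Low): Plant 1 gets 2, best alternative 0; Plant 2 gets 8, best alternative 4; Plant 3 gets 9, best alternative 5. No profitable deviation — NE.
(Low, High, Medium): Plant 1 can switch to Medium (1 → 5). Not NE.
(Low, Max, Idle): Plant 1 can switch to Medium (2 → 5). Not NE.
(Low, Max, Low): Plant 1 can switch to Medium (3 → 8). Not NE.
(Low, Max, Medium): Plant 1 can switch to Medium (2 → 6). Not NE.
(Medium, High, Idle): Plant 2 can switch to Max (0 → 7). Not NE.
(Medium, High, Low): Plant 1 can switch to Low (0 → 2). Not NE.
(Medium, High, Medium): Plant 3 can switch to Idle (4 → 9). Not NE.
(Medium, Max, Idle): Plant 1 gets 5, best alternative 2; Plant 2 gets 7, best alternative 0; Plant 3 gets 9, best alternative 7. No profitable deviation — NE.
(The remaining 2 profiles each have a profitable deviation by the same check.)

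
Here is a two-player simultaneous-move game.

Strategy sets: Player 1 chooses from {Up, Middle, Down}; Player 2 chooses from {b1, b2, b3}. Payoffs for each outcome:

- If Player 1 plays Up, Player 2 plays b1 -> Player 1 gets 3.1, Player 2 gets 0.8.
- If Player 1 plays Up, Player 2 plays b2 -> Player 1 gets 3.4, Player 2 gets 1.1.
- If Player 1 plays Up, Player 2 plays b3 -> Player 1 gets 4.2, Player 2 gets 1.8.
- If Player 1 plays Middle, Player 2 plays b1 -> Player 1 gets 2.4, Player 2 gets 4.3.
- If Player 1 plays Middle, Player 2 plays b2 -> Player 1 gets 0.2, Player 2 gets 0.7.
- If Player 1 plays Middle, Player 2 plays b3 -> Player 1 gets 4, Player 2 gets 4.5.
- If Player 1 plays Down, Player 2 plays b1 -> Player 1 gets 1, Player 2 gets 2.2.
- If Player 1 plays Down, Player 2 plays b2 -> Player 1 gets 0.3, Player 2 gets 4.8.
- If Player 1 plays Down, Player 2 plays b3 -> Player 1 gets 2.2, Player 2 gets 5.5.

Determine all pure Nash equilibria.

(Up, b1): Player 2 can switch to b2 (0.8 → 1.1). Not NE.
(Up, b2): Player 2 can switch to b3 (1.1 → 1.8). Not NE.
(Up, b3): Player 1 gets 4.2, best alternative 4; Player 2 gets 1.8, best alternative 1.1. No profitable deviation — NE.
(Middle, b1): Player 1 can switch to Up (2.4 → 3.1). Not NE.
(Middle, b2): Player 1 can switch to Up (0.2 → 3.4). Not NE.
(Middle, b3): Player 1 can switch to Up (4 → 4.2). Not NE.
(Down, b1): Player 1 can switch to Up (1 → 3.1). Not NE.
(Down, b2): Player 1 can switch to Up (0.3 → 3.4). Not NE.
(Down, b3): Player 1 can switch to Up (2.2 → 4.2). Not NE.

(Up, b3)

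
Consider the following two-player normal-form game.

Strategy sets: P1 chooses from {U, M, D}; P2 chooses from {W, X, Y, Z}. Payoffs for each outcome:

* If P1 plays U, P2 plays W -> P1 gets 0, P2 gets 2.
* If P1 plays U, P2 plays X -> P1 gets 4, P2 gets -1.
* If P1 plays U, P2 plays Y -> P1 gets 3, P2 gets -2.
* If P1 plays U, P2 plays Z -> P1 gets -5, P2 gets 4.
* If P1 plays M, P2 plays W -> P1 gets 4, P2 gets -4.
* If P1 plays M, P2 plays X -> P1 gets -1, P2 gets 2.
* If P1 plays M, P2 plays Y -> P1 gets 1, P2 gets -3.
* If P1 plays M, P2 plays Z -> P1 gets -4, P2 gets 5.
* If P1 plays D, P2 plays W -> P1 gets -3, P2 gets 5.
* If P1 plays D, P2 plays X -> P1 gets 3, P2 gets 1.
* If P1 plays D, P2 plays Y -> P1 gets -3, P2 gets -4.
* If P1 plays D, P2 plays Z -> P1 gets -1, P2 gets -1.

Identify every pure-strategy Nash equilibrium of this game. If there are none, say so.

P1 against W: payoffs 0, 4, -3 → best response M.
P1 against X: payoffs 4, -1, 3 → best response U.
P1 against Y: payoffs 3, 1, -3 → best response U.
P1 against Z: payoffs -5, -4, -1 → best response D.
P2 against U: payoffs 2, -1, -2, 4 → best response Z.
P2 against M: payoffs -4, 2, -3, 5 → best response Z.
P2 against D: payoffs 5, 1, -4, -1 → best response W.
No profile is a mutual best response for all players.

none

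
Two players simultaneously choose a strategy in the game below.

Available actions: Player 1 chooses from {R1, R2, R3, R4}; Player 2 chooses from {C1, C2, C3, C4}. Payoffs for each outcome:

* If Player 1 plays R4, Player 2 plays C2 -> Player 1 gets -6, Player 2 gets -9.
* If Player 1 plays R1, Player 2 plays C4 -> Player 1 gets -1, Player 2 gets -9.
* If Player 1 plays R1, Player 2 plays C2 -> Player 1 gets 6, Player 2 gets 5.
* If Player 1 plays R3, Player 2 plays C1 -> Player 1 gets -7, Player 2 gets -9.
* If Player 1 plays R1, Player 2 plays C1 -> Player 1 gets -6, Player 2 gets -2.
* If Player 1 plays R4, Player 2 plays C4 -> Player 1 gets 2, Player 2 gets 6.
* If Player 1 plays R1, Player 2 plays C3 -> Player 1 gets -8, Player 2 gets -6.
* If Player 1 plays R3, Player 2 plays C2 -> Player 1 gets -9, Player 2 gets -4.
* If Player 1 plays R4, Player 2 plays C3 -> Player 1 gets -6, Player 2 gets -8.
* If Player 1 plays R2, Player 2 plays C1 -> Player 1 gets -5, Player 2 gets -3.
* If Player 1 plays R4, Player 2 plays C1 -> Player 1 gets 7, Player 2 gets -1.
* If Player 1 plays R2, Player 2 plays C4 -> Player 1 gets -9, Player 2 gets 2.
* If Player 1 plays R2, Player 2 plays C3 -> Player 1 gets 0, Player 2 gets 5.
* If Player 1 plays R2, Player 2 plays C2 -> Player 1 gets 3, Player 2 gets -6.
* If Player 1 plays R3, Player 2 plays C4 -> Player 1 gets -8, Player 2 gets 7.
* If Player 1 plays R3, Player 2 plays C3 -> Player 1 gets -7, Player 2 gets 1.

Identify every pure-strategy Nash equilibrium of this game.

Check each profile: it is a Nash equilibrium iff no player can strictly gain by switching unilaterally.
(R1, C1): Player 1 can switch to R2 (-6 → -5). Not NE.
(R1, C2): Player 1 gets 6, best alternative 3; Player 2 gets 5, best alternative -2. No profitable deviation — NE.
(R1, C3): Player 1 can switch to R2 (-8 → 0). Not NE.
(R1, C4): Player 1 can switch to R4 (-1 → 2). Not NE.
(R2, C1): Player 1 can switch to R4 (-5 → 7). Not NE.
(R2, C2): Player 1 can switch to R1 (3 → 6). Not NE.
(R2, C3): Player 1 gets 0, best alternative -6; Player 2 gets 5, best alternative 2. No profitable deviation — NE.
(R2, C4): Player 1 can switch to R1 (-9 → -1). Not NE.
(R3, C1): Player 1 can switch to R1 (-7 → -6). Not NE.
(R3, C2): Player 1 can switch to R1 (-9 → 6). Not NE.
(R3, C3): Player 1 can switch to R2 (-7 → 0). Not NE.
(R3, C4): Player 1 can switch to R1 (-8 → -1). Not NE.
(R4, C4): Player 1 gets 2, best alternative -1; Player 2 gets 6, best alternative -1. No profitable deviation — NE.
(The remaining 3 profiles each have a profitable deviation by the same check.)

Pure-strategy Nash equilibria: (R1, C2); (R2, C3); (R4, C4)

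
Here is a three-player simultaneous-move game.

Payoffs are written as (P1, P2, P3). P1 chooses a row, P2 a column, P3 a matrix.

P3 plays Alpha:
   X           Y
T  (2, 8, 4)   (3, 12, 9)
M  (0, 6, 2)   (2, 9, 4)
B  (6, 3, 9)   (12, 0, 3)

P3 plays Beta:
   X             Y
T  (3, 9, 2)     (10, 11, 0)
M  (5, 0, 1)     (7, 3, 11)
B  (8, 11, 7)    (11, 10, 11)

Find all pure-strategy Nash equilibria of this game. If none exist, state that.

(B, X, Alpha)

Check each profile: it is a Nash equilibrium iff no player can strictly gain by switching unilaterally.
(T, X, Alpha): P1 can switch to B (2 → 6). Not NE.
(T, X, Beta): P1 can switch to M (3 → 5). Not NE.
(T, Y, Alpha): P1 can switch to B (3 → 12). Not NE.
(T, Y, Beta): P1 can switch to B (10 → 11). Not NE.
(M, X, Alpha): P1 can switch to T (0 → 2). Not NE.
(M, X, Beta): P1 can switch to B (5 → 8). Not NE.
(M, Y, Alpha): P1 can switch to T (2 → 3). Not NE.
(M, Y, Beta): P1 can switch to T (7 → 10). Not NE.
(B, X, Alpha): P1 gets 6, best alternative 2; P2 gets 3, best alternative 0; P3 gets 9, best alternative 7. No profitable deviation — NE.
(B, X, Beta): P3 can switch to Alpha (7 → 9). Not NE.
(B, Y, Alpha): P2 can switch to X (0 → 3). Not NE.
(The remaining 1 profile has a profitable deviation by the same check.)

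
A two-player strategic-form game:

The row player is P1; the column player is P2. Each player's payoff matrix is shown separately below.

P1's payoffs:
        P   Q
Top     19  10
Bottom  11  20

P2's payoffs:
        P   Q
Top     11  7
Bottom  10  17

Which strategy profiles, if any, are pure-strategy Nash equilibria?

(Top, P) and (Bottom, Q)

P1 against P: payoffs 19, 11 → best response Top.
P1 against Q: payoffs 10, 20 → best response Bottom.
P2 against Top: payoffs 11, 7 → best response P.
P2 against Bottom: payoffs 10, 17 → best response Q.
Mutual best responses: (Top, P); (Bottom, Q).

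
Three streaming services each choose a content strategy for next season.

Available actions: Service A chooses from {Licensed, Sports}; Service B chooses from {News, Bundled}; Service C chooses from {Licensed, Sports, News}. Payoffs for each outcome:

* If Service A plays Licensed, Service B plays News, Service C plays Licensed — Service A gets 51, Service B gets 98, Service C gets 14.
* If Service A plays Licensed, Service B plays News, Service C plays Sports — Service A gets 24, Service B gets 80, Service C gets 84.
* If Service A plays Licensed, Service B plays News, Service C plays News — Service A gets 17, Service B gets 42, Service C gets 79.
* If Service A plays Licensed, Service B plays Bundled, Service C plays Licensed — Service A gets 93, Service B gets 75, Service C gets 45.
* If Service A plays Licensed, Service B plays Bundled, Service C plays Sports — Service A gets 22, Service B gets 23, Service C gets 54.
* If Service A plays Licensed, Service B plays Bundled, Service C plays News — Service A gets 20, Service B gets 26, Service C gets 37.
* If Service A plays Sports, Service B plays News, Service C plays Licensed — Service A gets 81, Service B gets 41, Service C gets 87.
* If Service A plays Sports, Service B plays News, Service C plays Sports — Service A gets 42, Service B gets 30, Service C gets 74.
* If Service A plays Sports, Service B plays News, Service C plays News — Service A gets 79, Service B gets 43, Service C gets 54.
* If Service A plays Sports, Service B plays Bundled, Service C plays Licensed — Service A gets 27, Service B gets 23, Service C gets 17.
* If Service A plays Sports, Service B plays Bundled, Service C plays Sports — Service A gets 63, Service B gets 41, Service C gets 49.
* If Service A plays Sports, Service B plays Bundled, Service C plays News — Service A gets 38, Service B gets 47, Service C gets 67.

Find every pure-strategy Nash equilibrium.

The pure Nash equilibria are (Sports, News, Licensed), (Sports, Bundled, News).

Service A against (News, Licensed): payoffs 51, 81 → best response Sports.
Service A against (News, Sports): payoffs 24, 42 → best response Sports.
Service A against (News, News): payoffs 17, 79 → best response Sports.
Service A against (Bundled, Licensed): payoffs 93, 27 → best response Licensed.
Service A against (Bundled, Sports): payoffs 22, 63 → best response Sports.
Service A against (Bundled, News): payoffs 20, 38 → best response Sports.
Service B against (Licensed, Licensed): payoffs 98, 75 → best response News.
Service B against (Licensed, Sports): payoffs 80, 23 → best response News.
Service B against (Licensed, News): payoffs 42, 26 → best response News.
Service B against (Sports, Licensed): payoffs 41, 23 → best response News.
Service B against (Sports, Sports): payoffs 30, 41 → best response Bundled.
Service B against (Sports, News): payoffs 43, 47 → best response Bundled.
Service C against (Licensed, News): payoffs 14, 84, 79 → best response Sports.
Service C against (Licensed, Bundled): payoffs 45, 54, 37 → best response Sports.
Service C against (Sports, News): payoffs 87, 74, 54 → best response Licensed.
Service C against (Sports, Bundled): payoffs 17, 49, 67 → best response News.
Mutual best responses: (Sports, News, Licensed); (Sports, Bundled, News).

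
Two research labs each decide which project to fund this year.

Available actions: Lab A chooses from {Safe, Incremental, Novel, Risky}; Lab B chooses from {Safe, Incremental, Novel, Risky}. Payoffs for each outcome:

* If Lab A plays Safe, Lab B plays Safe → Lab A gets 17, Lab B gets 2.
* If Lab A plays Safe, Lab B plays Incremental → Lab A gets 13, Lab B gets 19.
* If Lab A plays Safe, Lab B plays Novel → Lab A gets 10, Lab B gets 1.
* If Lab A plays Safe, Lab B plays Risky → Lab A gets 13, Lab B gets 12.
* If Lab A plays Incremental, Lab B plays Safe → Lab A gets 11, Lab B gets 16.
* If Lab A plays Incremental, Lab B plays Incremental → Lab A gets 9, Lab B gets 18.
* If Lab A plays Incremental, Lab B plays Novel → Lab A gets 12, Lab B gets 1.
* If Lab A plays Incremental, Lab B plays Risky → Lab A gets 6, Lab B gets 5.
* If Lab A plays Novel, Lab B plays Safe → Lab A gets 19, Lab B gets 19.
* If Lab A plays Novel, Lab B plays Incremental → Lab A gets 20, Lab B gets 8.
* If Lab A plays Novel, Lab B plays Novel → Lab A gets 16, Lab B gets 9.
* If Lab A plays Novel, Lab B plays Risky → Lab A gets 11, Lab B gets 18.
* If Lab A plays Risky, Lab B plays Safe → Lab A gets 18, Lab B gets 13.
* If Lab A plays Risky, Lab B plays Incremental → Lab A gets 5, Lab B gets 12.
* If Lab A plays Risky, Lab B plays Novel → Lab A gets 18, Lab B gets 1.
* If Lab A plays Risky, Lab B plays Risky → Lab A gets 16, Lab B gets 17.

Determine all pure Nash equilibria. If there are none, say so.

The pure Nash equilibria are (Novel, Safe) and (Risky, Risky).

Check each profile: it is a Nash equilibrium iff no player can strictly gain by switching unilaterally.
(Safe, Safe): Lab A can switch to Novel (17 → 19). Not NE.
(Safe, Incremental): Lab A can switch to Novel (13 → 20). Not NE.
(Safe, Novel): Lab A can switch to Incremental (10 → 12). Not NE.
(Safe, Risky): Lab A can switch to Risky (13 → 16). Not NE.
(Incremental, Safe): Lab A can switch to Safe (11 → 17). Not NE.
(Incremental, Incremental): Lab A can switch to Safe (9 → 13). Not NE.
(Novel, Safe): Lab A gets 19, best alternative 18; Lab B gets 19, best alternative 18. No profitable deviation — NE.
(Risky, Risky): Lab A gets 16, best alternative 13; Lab B gets 17, best alternative 13. No profitable deviation — NE.
(The remaining 8 profiles each have a profitable deviation by the same check.)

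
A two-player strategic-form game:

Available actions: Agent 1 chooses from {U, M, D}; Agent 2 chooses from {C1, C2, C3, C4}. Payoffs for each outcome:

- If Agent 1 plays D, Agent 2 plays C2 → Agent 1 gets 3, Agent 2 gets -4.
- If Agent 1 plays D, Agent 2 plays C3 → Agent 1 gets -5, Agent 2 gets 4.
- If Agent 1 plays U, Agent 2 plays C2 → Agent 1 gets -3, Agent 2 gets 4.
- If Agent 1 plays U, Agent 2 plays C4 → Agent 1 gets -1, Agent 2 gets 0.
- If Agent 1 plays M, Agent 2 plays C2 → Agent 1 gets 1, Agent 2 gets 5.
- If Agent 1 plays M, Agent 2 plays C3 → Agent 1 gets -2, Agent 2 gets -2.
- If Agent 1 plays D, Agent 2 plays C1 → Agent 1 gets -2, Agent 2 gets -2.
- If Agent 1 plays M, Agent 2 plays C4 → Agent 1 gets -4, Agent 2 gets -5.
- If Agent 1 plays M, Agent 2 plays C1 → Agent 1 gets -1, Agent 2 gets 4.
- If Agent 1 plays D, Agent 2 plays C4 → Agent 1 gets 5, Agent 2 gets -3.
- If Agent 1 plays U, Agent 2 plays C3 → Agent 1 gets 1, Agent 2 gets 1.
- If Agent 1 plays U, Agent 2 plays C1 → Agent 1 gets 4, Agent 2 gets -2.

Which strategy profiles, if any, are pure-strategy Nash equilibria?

Agent 1 against C1: payoffs 4, -1, -2 → best response U.
Agent 1 against C2: payoffs -3, 1, 3 → best response D.
Agent 1 against C3: payoffs 1, -2, -5 → best response U.
Agent 1 against C4: payoffs -1, -4, 5 → best response D.
Agent 2 against U: payoffs -2, 4, 1, 0 → best response C2.
Agent 2 against M: payoffs 4, 5, -2, -5 → best response C2.
Agent 2 against D: payoffs -2, -4, 4, -3 → best response C3.
No profile is a mutual best response for all players.

There is no pure-strategy Nash equilibrium.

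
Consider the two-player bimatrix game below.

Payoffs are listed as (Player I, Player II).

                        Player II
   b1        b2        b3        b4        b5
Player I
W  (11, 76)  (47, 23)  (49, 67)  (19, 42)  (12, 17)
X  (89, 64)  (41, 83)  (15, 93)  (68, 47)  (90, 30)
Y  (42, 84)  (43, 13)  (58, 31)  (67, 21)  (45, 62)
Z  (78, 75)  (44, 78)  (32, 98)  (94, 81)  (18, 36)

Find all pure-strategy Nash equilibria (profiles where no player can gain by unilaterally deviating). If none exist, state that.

none

(W, b1): Player I can switch to X (11 → 89). Not NE.
(W, b2): Player II can switch to b1 (23 → 76). Not NE.
(W, b3): Player I can switch to Y (49 → 58). Not NE.
(W, b4): Player I can switch to X (19 → 68). Not NE.
(W, b5): Player I can switch to X (12 → 90). Not NE.
(X, b1): Player II can switch to b2 (64 → 83). Not NE.
(X, b2): Player I can switch to W (41 → 47). Not NE.
(X, b3): Player I can switch to W (15 → 49). Not NE.
(X, b4): Player I can switch to Z (68 → 94). Not NE.
(X, b5): Player II can switch to b1 (30 → 64). Not NE.
(The remaining 10 profiles each have a profitable deviation by the same check.)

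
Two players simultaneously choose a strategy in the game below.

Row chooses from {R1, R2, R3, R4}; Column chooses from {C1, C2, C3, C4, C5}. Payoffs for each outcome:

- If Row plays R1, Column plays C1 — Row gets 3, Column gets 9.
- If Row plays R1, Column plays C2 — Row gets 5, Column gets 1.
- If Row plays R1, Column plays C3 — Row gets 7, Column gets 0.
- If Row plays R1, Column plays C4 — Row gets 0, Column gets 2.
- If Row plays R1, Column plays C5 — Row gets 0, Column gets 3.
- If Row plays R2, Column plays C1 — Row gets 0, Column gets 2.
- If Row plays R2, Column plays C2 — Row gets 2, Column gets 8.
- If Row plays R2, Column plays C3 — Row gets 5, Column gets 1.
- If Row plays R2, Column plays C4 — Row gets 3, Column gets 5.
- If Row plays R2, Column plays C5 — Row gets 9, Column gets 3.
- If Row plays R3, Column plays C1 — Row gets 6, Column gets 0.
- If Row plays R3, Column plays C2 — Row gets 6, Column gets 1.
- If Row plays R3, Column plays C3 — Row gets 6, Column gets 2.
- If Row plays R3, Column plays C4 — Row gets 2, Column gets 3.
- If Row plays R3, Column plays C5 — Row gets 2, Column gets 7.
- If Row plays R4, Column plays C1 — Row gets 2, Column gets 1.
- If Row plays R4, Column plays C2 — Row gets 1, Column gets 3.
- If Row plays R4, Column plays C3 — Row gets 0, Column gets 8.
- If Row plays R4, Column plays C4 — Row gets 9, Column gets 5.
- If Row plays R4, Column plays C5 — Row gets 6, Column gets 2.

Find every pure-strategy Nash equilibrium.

This game has no pure Nash equilibrium.

Row against C1: payoffs 3, 0, 6, 2 → best response R3.
Row against C2: payoffs 5, 2, 6, 1 → best response R3.
Row against C3: payoffs 7, 5, 6, 0 → best response R1.
Row against C4: payoffs 0, 3, 2, 9 → best response R4.
Row against C5: payoffs 0, 9, 2, 6 → best response R2.
Column against R1: payoffs 9, 1, 0, 2, 3 → best response C1.
Column against R2: payoffs 2, 8, 1, 5, 3 → best response C2.
Column against R3: payoffs 0, 1, 2, 3, 7 → best response C5.
Column against R4: payoffs 1, 3, 8, 5, 2 → best response C3.
No profile is a mutual best response for all players.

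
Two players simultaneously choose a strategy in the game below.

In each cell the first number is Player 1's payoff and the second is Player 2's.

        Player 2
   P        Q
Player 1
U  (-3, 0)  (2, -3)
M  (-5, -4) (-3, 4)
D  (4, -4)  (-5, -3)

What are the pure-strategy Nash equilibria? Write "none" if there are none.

(U, P): Player 1 can switch to D (-3 → 4). Not NE.
(U, Q): Player 2 can switch to P (-3 → 0). Not NE.
(M, P): Player 1 can switch to U (-5 → -3). Not NE.
(M, Q): Player 1 can switch to U (-3 → 2). Not NE.
(D, P): Player 2 can switch to Q (-4 → -3). Not NE.
(D, Q): Player 1 can switch to U (-5 → 2). Not NE.

No pure-strategy Nash equilibrium.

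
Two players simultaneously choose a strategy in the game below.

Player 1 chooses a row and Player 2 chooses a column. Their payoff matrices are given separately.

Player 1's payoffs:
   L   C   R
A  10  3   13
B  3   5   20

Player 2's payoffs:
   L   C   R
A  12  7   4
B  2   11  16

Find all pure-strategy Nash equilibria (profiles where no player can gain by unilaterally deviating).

Player 1 against L: payoffs 10, 3 → best response A.
Player 1 against C: payoffs 3, 5 → best response B.
Player 1 against R: payoffs 13, 20 → best response B.
Player 2 against A: payoffs 12, 7, 4 → best response L.
Player 2 against B: payoffs 2, 11, 16 → best response R.
Mutual best responses: (A, L); (B, R).

(A, L), (B, R)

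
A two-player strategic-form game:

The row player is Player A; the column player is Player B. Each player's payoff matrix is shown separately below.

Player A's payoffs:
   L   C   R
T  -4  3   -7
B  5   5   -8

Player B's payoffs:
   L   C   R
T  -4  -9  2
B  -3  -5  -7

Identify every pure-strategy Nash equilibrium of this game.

Player A against L: payoffs -4, 5 → best response B.
Player A against C: payoffs 3, 5 → best response B.
Player A against R: payoffs -7, -8 → best response T.
Player B against T: payoffs -4, -9, 2 → best response R.
Player B against B: payoffs -3, -5, -7 → best response L.
Mutual best responses: (T, R); (B, L).

Pure-strategy Nash equilibria: (T, R), (B, L)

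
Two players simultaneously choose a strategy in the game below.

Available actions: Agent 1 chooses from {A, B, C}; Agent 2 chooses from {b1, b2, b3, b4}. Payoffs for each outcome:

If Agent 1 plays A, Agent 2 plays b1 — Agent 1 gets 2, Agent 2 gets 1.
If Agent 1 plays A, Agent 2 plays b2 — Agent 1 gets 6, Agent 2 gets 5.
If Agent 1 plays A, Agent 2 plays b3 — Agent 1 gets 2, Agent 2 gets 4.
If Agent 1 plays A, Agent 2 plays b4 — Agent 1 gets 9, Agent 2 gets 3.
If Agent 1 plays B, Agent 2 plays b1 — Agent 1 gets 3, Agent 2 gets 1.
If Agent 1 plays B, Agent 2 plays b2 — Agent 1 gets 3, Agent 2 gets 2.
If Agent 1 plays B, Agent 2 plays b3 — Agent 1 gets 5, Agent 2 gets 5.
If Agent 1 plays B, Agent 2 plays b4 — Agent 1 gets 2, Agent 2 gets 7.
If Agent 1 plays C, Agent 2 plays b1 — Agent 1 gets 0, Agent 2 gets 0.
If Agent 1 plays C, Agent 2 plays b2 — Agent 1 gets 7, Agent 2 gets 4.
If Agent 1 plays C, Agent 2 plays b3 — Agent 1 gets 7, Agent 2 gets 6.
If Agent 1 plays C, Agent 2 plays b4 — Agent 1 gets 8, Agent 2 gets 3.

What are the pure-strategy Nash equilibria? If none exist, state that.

(A, b1): Agent 1 can switch to B (2 → 3). Not NE.
(A, b2): Agent 1 can switch to C (6 → 7). Not NE.
(A, b3): Agent 1 can switch to B (2 → 5). Not NE.
(A, b4): Agent 2 can switch to b2 (3 → 5). Not NE.
(B, b1): Agent 2 can switch to b2 (1 → 2). Not NE.
(B, b2): Agent 1 can switch to A (3 → 6). Not NE.
(B, b3): Agent 1 can switch to C (5 → 7). Not NE.
(B, b4): Agent 1 can switch to A (2 → 9). Not NE.
(C, b1): Agent 1 can switch to A (0 → 2). Not NE.
(C, b2): Agent 2 can switch to b3 (4 → 6). Not NE.
(C, b3): Agent 1 gets 7, best alternative 5; Agent 2 gets 6, best alternative 4. No profitable deviation — NE.
(The remaining 1 profile has a profitable deviation by the same check.)

(C, b3)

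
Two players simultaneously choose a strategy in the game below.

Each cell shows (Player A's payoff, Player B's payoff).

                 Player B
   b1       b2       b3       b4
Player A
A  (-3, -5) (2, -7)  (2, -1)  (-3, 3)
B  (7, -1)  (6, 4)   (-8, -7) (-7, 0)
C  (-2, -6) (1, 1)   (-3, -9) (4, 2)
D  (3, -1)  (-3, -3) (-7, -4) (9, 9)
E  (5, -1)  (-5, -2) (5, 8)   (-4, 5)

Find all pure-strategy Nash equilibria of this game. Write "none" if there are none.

Player A against b1: payoffs -3, 7, -2, 3, 5 → best response B.
Player A against b2: payoffs 2, 6, 1, -3, -5 → best response B.
Player A against b3: payoffs 2, -8, -3, -7, 5 → best response E.
Player A against b4: payoffs -3, -7, 4, 9, -4 → best response D.
Player B against A: payoffs -5, -7, -1, 3 → best response b4.
Player B against B: payoffs -1, 4, -7, 0 → best response b2.
Player B against C: payoffs -6, 1, -9, 2 → best response b4.
Player B against D: payoffs -1, -3, -4, 9 → best response b4.
Player B against E: payoffs -1, -2, 8, 5 → best response b3.
Mutual best responses: (B, b2); (D, b4); (E, b3).

The pure Nash equilibria are (B, b2); (D, b4); (E, b3).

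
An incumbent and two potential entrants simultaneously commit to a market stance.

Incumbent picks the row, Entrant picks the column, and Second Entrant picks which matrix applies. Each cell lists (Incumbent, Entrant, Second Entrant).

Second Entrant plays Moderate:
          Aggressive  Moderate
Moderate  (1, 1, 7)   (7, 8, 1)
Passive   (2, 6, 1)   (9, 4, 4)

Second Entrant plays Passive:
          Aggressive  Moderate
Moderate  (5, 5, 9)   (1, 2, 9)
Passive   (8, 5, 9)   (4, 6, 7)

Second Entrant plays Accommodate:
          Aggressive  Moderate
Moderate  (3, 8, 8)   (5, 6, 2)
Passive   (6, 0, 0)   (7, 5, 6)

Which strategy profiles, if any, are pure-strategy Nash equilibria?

The unique pure-strategy Nash equilibrium is (Passive, Moderate, Passive).

(Moderate, Aggressive, Moderate): Incumbent can switch to Passive (1 → 2). Not NE.
(Moderate, Aggressive, Passive): Incumbent can switch to Passive (5 → 8). Not NE.
(Moderate, Aggressive, Accommodate): Incumbent can switch to Passive (3 → 6). Not NE.
(Moderate, Moderate, Moderate): Incumbent can switch to Passive (7 → 9). Not NE.
(Moderate, Moderate, Passive): Incumbent can switch to Passive (1 → 4). Not NE.
(Moderate, Moderate, Accommodate): Incumbent can switch to Passive (5 → 7). Not NE.
(Passive, Moderate, Passive): Incumbent gets 4, best alternative 1; Entrant gets 6, best alternative 5; Second Entrant gets 7, best alternative 6. No profitable deviation — NE.
(The remaining 5 profiles each have a profitable deviation by the same check.)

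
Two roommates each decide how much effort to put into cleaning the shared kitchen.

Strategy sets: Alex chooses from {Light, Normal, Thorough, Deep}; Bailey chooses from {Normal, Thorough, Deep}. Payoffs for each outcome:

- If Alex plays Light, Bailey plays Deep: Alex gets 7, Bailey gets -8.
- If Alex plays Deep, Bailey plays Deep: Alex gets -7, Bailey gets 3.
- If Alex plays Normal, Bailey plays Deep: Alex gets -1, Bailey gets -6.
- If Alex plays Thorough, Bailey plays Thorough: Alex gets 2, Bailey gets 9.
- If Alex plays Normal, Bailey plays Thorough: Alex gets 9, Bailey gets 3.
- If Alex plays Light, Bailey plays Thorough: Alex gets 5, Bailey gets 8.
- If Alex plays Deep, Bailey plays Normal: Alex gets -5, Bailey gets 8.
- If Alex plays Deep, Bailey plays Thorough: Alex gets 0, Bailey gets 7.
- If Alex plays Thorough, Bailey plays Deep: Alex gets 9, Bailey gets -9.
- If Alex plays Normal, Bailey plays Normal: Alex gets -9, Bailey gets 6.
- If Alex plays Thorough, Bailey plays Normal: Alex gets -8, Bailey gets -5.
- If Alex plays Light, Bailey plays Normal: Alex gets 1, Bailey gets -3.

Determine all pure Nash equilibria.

This game has no pure Nash equilibrium.

Check each profile: it is a Nash equilibrium iff no player can strictly gain by switching unilaterally.
(Light, Normal): Bailey can switch to Thorough (-3 → 8). Not NE.
(Light, Thorough): Alex can switch to Normal (5 → 9). Not NE.
(Light, Deep): Alex can switch to Thorough (7 → 9). Not NE.
(Normal, Normal): Alex can switch to Light (-9 → 1). Not NE.
(Normal, Thorough): Bailey can switch to Normal (3 → 6). Not NE.
(Normal, Deep): Alex can switch to Light (-1 → 7). Not NE.
(Thorough, Normal): Alex can switch to Light (-8 → 1). Not NE.
(Thorough, Thorough): Alex can switch to Light (2 → 5). Not NE.
(The remaining 4 profiles each have a profitable deviation by the same check.)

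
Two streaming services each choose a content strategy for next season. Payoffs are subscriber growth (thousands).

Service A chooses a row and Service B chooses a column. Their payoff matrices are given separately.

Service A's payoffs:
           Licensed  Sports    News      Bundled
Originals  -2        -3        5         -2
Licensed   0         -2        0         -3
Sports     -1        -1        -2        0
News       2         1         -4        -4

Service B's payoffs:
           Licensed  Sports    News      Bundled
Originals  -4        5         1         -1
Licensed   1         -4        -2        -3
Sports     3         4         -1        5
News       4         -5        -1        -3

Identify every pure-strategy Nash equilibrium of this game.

For each player, find the best response to each opponent profile; mutual best responses are the pure NE.
Service A against Licensed: payoffs -2, 0, -1, 2 → best response News.
Service A against Sports: payoffs -3, -2, -1, 1 → best response News.
Service A against News: payoffs 5, 0, -2, -4 → best response Originals.
Service A against Bundled: payoffs -2, -3, 0, -4 → best response Sports.
Service B against Originals: payoffs -4, 5, 1, -1 → best response Sports.
Service B against Licensed: payoffs 1, -4, -2, -3 → best response Licensed.
Service B against Sports: payoffs 3, 4, -1, 5 → best response Bundled.
Service B against News: payoffs 4, -5, -1, -3 → best response Licensed.
Mutual best responses: (Sports, Bundled); (News, Licensed).

Pure-strategy Nash equilibria: (Sports, Bundled); (News, Licensed)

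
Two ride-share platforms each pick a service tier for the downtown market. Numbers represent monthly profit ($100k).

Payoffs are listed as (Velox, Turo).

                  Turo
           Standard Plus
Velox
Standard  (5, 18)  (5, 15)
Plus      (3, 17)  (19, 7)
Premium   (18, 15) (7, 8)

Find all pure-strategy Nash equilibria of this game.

(Standard, Standard): Velox can switch to Premium (5 → 18). Not NE.
(Standard, Plus): Velox can switch to Plus (5 → 19). Not NE.
(Plus, Standard): Velox can switch to Standard (3 → 5). Not NE.
(Plus, Plus): Turo can switch to Standard (7 → 17). Not NE.
(Premium, Standard): Velox gets 18, best alternative 5; Turo gets 15, best alternative 8. No profitable deviation — NE.
(Premium, Plus): Velox can switch to Plus (7 → 19). Not NE.

Pure NE: (Premium, Standard)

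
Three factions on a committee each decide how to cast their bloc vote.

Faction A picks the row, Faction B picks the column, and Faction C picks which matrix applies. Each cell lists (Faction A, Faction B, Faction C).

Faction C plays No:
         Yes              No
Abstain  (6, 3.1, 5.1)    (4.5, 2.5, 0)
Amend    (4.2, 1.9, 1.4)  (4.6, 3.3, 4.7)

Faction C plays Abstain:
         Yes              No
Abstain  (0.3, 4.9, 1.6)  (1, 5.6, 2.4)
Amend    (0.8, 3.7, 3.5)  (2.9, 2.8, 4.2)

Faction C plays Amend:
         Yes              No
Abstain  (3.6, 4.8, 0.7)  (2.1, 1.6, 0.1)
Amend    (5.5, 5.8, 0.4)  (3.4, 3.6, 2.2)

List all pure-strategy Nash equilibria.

Faction A against (Yes, No): payoffs 6, 4.2 → best response Abstain.
Faction A against (Yes, Abstain): payoffs 0.3, 0.8 → best response Amend.
Faction A against (Yes, Amend): payoffs 3.6, 5.5 → best response Amend.
Faction A against (No, No): payoffs 4.5, 4.6 → best response Amend.
Faction A against (No, Abstain): payoffs 1, 2.9 → best response Amend.
Faction A against (No, Amend): payoffs 2.1, 3.4 → best response Amend.
Faction B against (Abstain, No): payoffs 3.1, 2.5 → best response Yes.
Faction B against (Abstain, Abstain): payoffs 4.9, 5.6 → best response No.
Faction B against (Abstain, Amend): payoffs 4.8, 1.6 → best response Yes.
Faction B against (Amend, No): payoffs 1.9, 3.3 → best response No.
Faction B against (Amend, Abstain): payoffs 3.7, 2.8 → best response Yes.
Faction B against (Amend, Amend): payoffs 5.8, 3.6 → best response Yes.
Faction C against (Abstain, Yes): payoffs 5.1, 1.6, 0.7 → best response No.
Faction C against (Abstain, No): payoffs 0, 2.4, 0.1 → best response Abstain.
Faction C against (Amend, Yes): payoffs 1.4, 3.5, 0.4 → best response Abstain.
Faction C against (Amend, No): payoffs 4.7, 4.2, 2.2 → best response No.
Mutual best responses: (Abstain, Yes, No); (Amend, Yes, Abstain); (Amend, No, No).

The pure Nash equilibria are (Abstain, Yes, No); (Amend, Yes, Abstain); (Amend, No, No).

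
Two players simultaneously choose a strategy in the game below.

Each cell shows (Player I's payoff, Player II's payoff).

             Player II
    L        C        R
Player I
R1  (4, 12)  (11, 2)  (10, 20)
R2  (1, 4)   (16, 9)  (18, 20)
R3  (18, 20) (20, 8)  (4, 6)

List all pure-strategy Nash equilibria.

Player I against L: payoffs 4, 1, 18 → best response R3.
Player I against C: payoffs 11, 16, 20 → best response R3.
Player I against R: payoffs 10, 18, 4 → best response R2.
Player II against R1: payoffs 12, 2, 20 → best response R.
Player II against R2: payoffs 4, 9, 20 → best response R.
Player II against R3: payoffs 20, 8, 6 → best response L.
Mutual best responses: (R2, R); (R3, L).

(R2, R), (R3, L)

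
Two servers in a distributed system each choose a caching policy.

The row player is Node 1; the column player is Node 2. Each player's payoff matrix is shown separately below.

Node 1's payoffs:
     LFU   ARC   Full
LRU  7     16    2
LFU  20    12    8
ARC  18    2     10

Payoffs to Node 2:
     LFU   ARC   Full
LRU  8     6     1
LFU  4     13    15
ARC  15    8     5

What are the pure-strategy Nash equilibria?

Node 1 against LFU: payoffs 7, 20, 18 → best response LFU.
Node 1 against ARC: payoffs 16, 12, 2 → best response LRU.
Node 1 against Full: payoffs 2, 8, 10 → best response ARC.
Node 2 against LRU: payoffs 8, 6, 1 → best response LFU.
Node 2 against LFU: payoffs 4, 13, 15 → best response Full.
Node 2 against ARC: payoffs 15, 8, 5 → best response LFU.
No profile is a mutual best response for all players.

This game has no pure Nash equilibrium.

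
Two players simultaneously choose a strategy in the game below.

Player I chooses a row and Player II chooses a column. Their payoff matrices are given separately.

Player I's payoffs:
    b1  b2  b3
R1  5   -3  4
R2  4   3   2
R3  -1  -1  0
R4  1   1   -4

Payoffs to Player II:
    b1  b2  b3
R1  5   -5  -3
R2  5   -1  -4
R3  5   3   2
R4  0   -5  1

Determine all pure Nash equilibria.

The unique pure-strategy Nash equilibrium is (R1, b1).

For each strategy profile, look for a profitable unilateral deviation.
(R1, b1): Player I gets 5, best alternative 4; Player II gets 5, best alternative -3. No profitable deviation — NE.
(R1, b2): Player I can switch to R2 (-3 → 3). Not NE.
(R1, b3): Player II can switch to b1 (-3 → 5). Not NE.
(R2, b1): Player I can switch to R1 (4 → 5). Not NE.
(R2, b2): Player II can switch to b1 (-1 → 5). Not NE.
(R2, b3): Player I can switch to R1 (2 → 4). Not NE.
(R3, b1): Player I can switch to R1 (-1 → 5). Not NE.
(R3, b2): Player I can switch to R2 (-1 → 3). Not NE.
(R3, b3): Player I can switch to R1 (0 → 4). Not NE.
(R4, b1): Player I can switch to R1 (1 → 5). Not NE.
(R4, b2): Player I can switch to R2 (1 → 3). Not NE.
(R4, b3): Player I can switch to R1 (-4 → 4). Not NE.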